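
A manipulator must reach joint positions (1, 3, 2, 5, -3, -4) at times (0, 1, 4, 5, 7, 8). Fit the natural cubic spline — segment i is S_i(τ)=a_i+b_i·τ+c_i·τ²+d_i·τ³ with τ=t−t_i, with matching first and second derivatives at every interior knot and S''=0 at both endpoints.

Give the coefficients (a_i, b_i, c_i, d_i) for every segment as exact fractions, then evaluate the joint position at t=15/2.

  seg 0: a=1 b=6707/2568 c=0 d=-1571/2568
  seg 1: a=3 b=997/1284 c=-1571/856 d=3763/7704
  seg 2: a=2 b=7583/2568 c=274/107 d=-6455/2568
  seg 3: a=5 b=685/1284 c=-4263/856 d=871/642
  seg 4: a=-3 b=-3989/1284 c=2705/856 d=-2705/2568
S(15/2) = -26673/6848

Δ: Δ0=2, Δ1=-1/3, Δ2=3, Δ3=-4, Δ4=-1
row 1: diag=8, rhs=-14; c'=3/8, d'=-7/4
row 2: denom=8−3·3/8=55/8; d'=(20−3·-7/4)/(55/8)=202/55
row 3: denom=6−1·8/55=322/55; d'=(-42−1·202/55)/(322/55)=-1256/161
row 4: denom=6−2·55/161=856/161; d'=(18−2·-1256/161)/(856/161)=2705/428
back: M4=2705/428
back: M3=-1256/161−55/161·2705/428=-4263/428
back: M2=202/55−8/55·-4263/428=548/107
back: M1=-7/4−3/8·548/107=-1571/428
M: M0=0, M1=-1571/428, M2=548/107, M3=-4263/428, M4=2705/428, M5=0
seg 0: a=1, c=M0/2=0, d=(M1−M0)/(6·1)=-1571/2568, b=Δ0−h0·(2M0+M1)/6=6707/2568
seg 1: a=3, c=M1/2=-1571/856, d=(M2−M1)/(6·3)=3763/7704, b=Δ1−h1·(2M1+M2)/6=997/1284
seg 2: a=2, c=M2/2=274/107, d=(M3−M2)/(6·1)=-6455/2568, b=Δ2−h2·(2M2+M3)/6=7583/2568
seg 3: a=5, c=M3/2=-4263/856, d=(M4−M3)/(6·2)=871/642, b=Δ3−h3·(2M3+M4)/6=685/1284
seg 4: a=-3, c=M4/2=2705/856, d=(M5−M4)/(6·1)=-2705/2568, b=Δ4−h4·(2M4+M5)/6=-3989/1284
t_q=15/2 → seg 4, τ=1/2; S=-3+-3989/1284·τ+2705/856·τ²+-2705/2568·τ³=-26673/6848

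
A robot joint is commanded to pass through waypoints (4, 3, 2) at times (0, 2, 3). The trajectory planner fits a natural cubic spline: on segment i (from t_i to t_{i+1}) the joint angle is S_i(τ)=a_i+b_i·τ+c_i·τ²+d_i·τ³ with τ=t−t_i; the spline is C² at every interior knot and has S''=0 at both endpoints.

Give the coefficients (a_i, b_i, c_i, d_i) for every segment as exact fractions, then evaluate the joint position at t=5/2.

  seg 0: a=4 b=-1/3 c=0 d=-1/24
  seg 1: a=3 b=-5/6 c=-1/4 d=1/12
S(5/2) = 81/32

Δ: Δ0=-1/2, Δ1=-1
row 1: diag=6, rhs=-3; c'=1/6, d'=-1/2
back: M1=-1/2
M: M0=0, M1=-1/2, M2=0
seg 0: a=4, c=M0/2=0, d=(M1−M0)/(6·2)=-1/24, b=Δ0−h0·(2M0+M1)/6=-1/3
seg 1: a=3, c=M1/2=-1/4, d=(M2−M1)/(6·1)=1/12, b=Δ1−h1·(2M1+M2)/6=-5/6
t_q=5/2 → seg 1, τ=1/2; S=3+-5/6·τ+-1/4·τ²+1/12·τ³=81/32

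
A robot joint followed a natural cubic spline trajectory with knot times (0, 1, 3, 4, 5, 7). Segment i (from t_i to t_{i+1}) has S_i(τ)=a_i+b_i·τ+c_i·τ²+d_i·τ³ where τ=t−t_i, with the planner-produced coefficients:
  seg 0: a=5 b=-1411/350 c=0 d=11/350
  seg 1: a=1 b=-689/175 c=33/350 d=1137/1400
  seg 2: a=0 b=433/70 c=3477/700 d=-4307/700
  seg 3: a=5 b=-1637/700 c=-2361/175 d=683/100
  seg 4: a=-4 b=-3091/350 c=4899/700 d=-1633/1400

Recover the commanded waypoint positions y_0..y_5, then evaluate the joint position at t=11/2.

y_0=5 y_1=1 y_2=0 y_3=5 y_4=-4 y_5=-3
S(11/2) = -10899/1600

y_0 = S_0(0) = a_0 = 5
y_1 = S_1(0) = a_1 = 1
y_2 = S_2(0) = a_2 = 0
y_3 = S_3(0) = a_3 = 5
y_4 = S_4(0) = a_4 = -4
y_5 = S_4(2) = -3
t_q=11/2 is in segment 4 (τ=1/2); S_4(τ)=-10899/1600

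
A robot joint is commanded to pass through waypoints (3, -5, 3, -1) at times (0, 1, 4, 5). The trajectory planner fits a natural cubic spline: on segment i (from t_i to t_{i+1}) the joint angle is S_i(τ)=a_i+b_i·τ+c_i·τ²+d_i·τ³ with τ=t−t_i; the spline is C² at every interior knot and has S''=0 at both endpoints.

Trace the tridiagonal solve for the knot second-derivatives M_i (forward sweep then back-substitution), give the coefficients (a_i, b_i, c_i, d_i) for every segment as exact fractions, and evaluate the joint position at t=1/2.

Δ: Δ0=-8, Δ1=8/3, Δ2=-4
row 1: diag=8, rhs=64; c'=3/8, d'=8
row 2: denom=8−3·3/8=55/8; d'=(-40−3·8)/(55/8)=-512/55
back: M2=-512/55
back: M1=8−3/8·-512/55=632/55
M: M0=0, M1=632/55, M2=-512/55, M3=0
seg 0: a=3, c=M0/2=0, d=(M1−M0)/(6·1)=316/165, b=Δ0−h0·(2M0+M1)/6=-1636/165
seg 1: a=-5, c=M1/2=316/55, d=(M2−M1)/(6·3)=-52/45, b=Δ1−h1·(2M1+M2)/6=-688/165
seg 2: a=3, c=M2/2=-256/55, d=(M3−M2)/(6·1)=256/165, b=Δ2−h2·(2M2+M3)/6=-148/165
t_q=1/2 → seg 0, τ=1/2; S=3+-1636/165·τ+0·τ²+316/165·τ³=-189/110

  seg 0: a=3 b=-1636/165 c=0 d=316/165
  seg 1: a=-5 b=-688/165 c=316/55 d=-52/45
  seg 2: a=3 b=-148/165 c=-256/55 d=256/165
S(1/2) = -189/110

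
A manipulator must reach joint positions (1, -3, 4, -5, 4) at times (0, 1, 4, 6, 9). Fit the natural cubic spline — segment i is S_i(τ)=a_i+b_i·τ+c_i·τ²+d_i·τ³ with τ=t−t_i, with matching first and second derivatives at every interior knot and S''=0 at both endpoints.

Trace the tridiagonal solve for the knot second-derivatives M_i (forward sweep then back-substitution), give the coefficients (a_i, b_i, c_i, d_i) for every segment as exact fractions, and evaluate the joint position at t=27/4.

Δ: Δ0=-4, Δ1=7/3, Δ2=-9/2, Δ3=3
row 1: diag=8, rhs=38; c'=3/8, d'=19/4
row 2: denom=10−3·3/8=71/8; d'=(-41−3·19/4)/(71/8)=-442/71
row 3: denom=10−2·16/71=678/71; d'=(45−2·-442/71)/(678/71)=4079/678
back: M3=4079/678
back: M2=-442/71−16/71·4079/678=-2570/339
back: M1=19/4−3/8·-2570/339=858/113
M: M0=0, M1=858/113, M2=-2570/339, M3=4079/678, M4=0
seg 0: a=1, c=M0/2=0, d=(M1−M0)/(6·1)=143/113, b=Δ0−h0·(2M0+M1)/6=-595/113
seg 1: a=-3, c=M1/2=429/113, d=(M2−M1)/(6·3)=-2572/3051, b=Δ1−h1·(2M1+M2)/6=-166/113
seg 2: a=4, c=M2/2=-1285/339, d=(M3−M2)/(6·2)=3073/2712, b=Δ2−h2·(2M2+M3)/6=-164/113
seg 3: a=-5, c=M3/2=4079/1356, d=(M4−M3)/(6·3)=-4079/12204, b=Δ3−h3·(2M3+M4)/6=-2045/678
t_q=27/4 → seg 3, τ=3/4; S=-5+-2045/678·τ+4079/1356·τ²+-4079/12204·τ³=-165211/28928

  seg 0: a=1 b=-595/113 c=0 d=143/113
  seg 1: a=-3 b=-166/113 c=429/113 d=-2572/3051
  seg 2: a=4 b=-164/113 c=-1285/339 d=3073/2712
  seg 3: a=-5 b=-2045/678 c=4079/1356 d=-4079/12204
S(27/4) = -165211/28928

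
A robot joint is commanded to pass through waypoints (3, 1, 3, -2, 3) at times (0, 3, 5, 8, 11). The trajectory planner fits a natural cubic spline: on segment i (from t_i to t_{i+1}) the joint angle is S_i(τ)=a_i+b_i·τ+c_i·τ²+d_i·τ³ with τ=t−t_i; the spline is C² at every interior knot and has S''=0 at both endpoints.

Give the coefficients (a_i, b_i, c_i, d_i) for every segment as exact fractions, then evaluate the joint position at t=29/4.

Δ: Δ0=-2/3, Δ1=1, Δ2=-5/3, Δ3=5/3
row 1: diag=10, rhs=10; c'=1/5, d'=1
row 2: denom=10−2·1/5=48/5; d'=(-16−2·1)/(48/5)=-15/8
row 3: denom=12−3·5/16=177/16; d'=(20−3·-15/8)/(177/16)=410/177
back: M3=410/177
back: M2=-15/8−5/16·410/177=-460/177
back: M1=1−1/5·-460/177=269/177
M: M0=0, M1=269/177, M2=-460/177, M3=410/177, M4=0
seg 0: a=3, c=M0/2=0, d=(M1−M0)/(6·3)=269/3186, b=Δ0−h0·(2M0+M1)/6=-505/354
seg 1: a=1, c=M1/2=269/354, d=(M2−M1)/(6·2)=-81/236, b=Δ1−h1·(2M1+M2)/6=151/177
seg 2: a=3, c=M2/2=-230/177, d=(M3−M2)/(6·3)=145/531, b=Δ2−h2·(2M2+M3)/6=-40/177
seg 3: a=-2, c=M3/2=205/177, d=(M4−M3)/(6·3)=-205/1593, b=Δ3−h3·(2M3+M4)/6=-115/177
t_q=29/4 → seg 2, τ=9/4; S=3+-40/177·τ+-230/177·τ²+145/531·τ³=-3687/3776

  seg 0: a=3 b=-505/354 c=0 d=269/3186
  seg 1: a=1 b=151/177 c=269/354 d=-81/236
  seg 2: a=3 b=-40/177 c=-230/177 d=145/531
  seg 3: a=-2 b=-115/177 c=205/177 d=-205/1593
S(29/4) = -3687/3776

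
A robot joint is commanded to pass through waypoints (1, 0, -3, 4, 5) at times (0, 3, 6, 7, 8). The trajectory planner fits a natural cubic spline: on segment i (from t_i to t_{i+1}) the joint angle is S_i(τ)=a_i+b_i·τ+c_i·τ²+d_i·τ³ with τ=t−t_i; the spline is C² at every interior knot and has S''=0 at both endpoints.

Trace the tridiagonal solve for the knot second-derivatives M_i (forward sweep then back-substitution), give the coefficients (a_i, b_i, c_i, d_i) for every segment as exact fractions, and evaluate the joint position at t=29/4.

  seg 0: a=1 b=73/84 c=0 d=-101/756
  seg 1: a=0 b=-115/42 c=-101/84 d=449/756
  seg 2: a=-3 b=73/12 c=29/7 d=-271/84
  seg 3: a=4 b=197/42 c=-155/28 d=155/84
S(29/4) = 1243/256

Δ: Δ0=-1/3, Δ1=-1, Δ2=7, Δ3=1
row 1: diag=12, rhs=-4; c'=1/4, d'=-1/3
row 2: denom=8−3·1/4=29/4; d'=(48−3·-1/3)/(29/4)=196/29
row 3: denom=4−1·4/29=112/29; d'=(-36−1·196/29)/(112/29)=-155/14
back: M3=-155/14
back: M2=196/29−4/29·-155/14=58/7
back: M1=-1/3−1/4·58/7=-101/42
M: M0=0, M1=-101/42, M2=58/7, M3=-155/14, M4=0
seg 0: a=1, c=M0/2=0, d=(M1−M0)/(6·3)=-101/756, b=Δ0−h0·(2M0+M1)/6=73/84
seg 1: a=0, c=M1/2=-101/84, d=(M2−M1)/(6·3)=449/756, b=Δ1−h1·(2M1+M2)/6=-115/42
seg 2: a=-3, c=M2/2=29/7, d=(M3−M2)/(6·1)=-271/84, b=Δ2−h2·(2M2+M3)/6=73/12
seg 3: a=4, c=M3/2=-155/28, d=(M4−M3)/(6·1)=155/84, b=Δ3−h3·(2M3+M4)/6=197/42
t_q=29/4 → seg 3, τ=1/4; S=4+197/42·τ+-155/28·τ²+155/84·τ³=1243/256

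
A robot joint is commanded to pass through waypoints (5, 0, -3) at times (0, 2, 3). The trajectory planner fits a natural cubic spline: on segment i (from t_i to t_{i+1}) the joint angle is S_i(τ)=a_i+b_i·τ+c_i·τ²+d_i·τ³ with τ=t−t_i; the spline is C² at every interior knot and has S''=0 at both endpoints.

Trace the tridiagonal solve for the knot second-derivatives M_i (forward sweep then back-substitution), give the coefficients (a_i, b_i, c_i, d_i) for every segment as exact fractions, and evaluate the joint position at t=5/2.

Δ: Δ0=-5/2, Δ1=-3
row 1: diag=6, rhs=-3; c'=1/6, d'=-1/2
back: M1=-1/2
M: M0=0, M1=-1/2, M2=0
seg 0: a=5, c=M0/2=0, d=(M1−M0)/(6·2)=-1/24, b=Δ0−h0·(2M0+M1)/6=-7/3
seg 1: a=0, c=M1/2=-1/4, d=(M2−M1)/(6·1)=1/12, b=Δ1−h1·(2M1+M2)/6=-17/6
t_q=5/2 → seg 1, τ=1/2; S=0+-17/6·τ+-1/4·τ²+1/12·τ³=-47/32

  seg 0: a=5 b=-7/3 c=0 d=-1/24
  seg 1: a=0 b=-17/6 c=-1/4 d=1/12
S(5/2) = -47/32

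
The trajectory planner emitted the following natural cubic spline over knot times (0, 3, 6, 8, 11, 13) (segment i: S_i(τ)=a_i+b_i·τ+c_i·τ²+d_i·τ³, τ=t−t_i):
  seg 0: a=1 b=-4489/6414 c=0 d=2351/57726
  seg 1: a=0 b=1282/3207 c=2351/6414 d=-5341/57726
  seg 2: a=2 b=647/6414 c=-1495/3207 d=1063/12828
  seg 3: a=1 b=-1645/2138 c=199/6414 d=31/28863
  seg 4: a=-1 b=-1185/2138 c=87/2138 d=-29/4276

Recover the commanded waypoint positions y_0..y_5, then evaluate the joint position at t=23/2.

y_0 = S_0(0) = a_0 = 1
y_1 = S_1(0) = a_1 = 0
y_2 = S_2(0) = a_2 = 2
y_3 = S_3(0) = a_3 = 1
y_4 = S_4(0) = a_4 = -1
y_5 = S_4(2) = -2
t_q=23/2 is in segment 4 (τ=1/2); S_4(τ)=-43369/34208

y_0=1 y_1=0 y_2=2 y_3=1 y_4=-1 y_5=-2
S(23/2) = -43369/34208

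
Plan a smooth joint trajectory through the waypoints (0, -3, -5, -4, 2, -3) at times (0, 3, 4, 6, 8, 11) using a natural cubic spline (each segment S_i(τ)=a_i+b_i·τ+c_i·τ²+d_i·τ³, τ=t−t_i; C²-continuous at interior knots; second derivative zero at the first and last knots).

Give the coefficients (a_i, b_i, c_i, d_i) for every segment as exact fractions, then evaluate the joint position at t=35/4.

Δ: Δ0=-1, Δ1=-2, Δ2=1/2, Δ3=3, Δ4=-5/3
row 1: diag=8, rhs=-6; c'=1/8, d'=-3/4
row 2: denom=6−1·1/8=47/8; d'=(15−1·-3/4)/(47/8)=126/47
row 3: denom=8−2·16/47=344/47; d'=(15−2·126/47)/(344/47)=453/344
row 4: denom=10−2·47/172=813/86; d'=(-28−2·453/344)/(813/86)=-5269/1626
back: M4=-5269/1626
back: M3=453/344−47/172·-5269/1626=3581/1626
back: M2=126/47−16/47·3581/1626=1570/813
back: M1=-3/4−1/8·1570/813=-806/813
M: M0=0, M1=-806/813, M2=1570/813, M3=3581/1626, M4=-5269/1626, M5=0
seg 0: a=0, c=M0/2=0, d=(M1−M0)/(6·3)=-403/7317, b=Δ0−h0·(2M0+M1)/6=-410/813
seg 1: a=-3, c=M1/2=-403/813, d=(M2−M1)/(6·1)=132/271, b=Δ1−h1·(2M1+M2)/6=-1619/813
seg 2: a=-5, c=M2/2=785/813, d=(M3−M2)/(6·2)=49/2168, b=Δ2−h2·(2M2+M3)/6=-1237/813
seg 3: a=-4, c=M3/2=3581/3252, d=(M4−M3)/(6·2)=-1475/3252, b=Δ3−h3·(2M3+M4)/6=4247/1626
seg 4: a=2, c=M4/2=-5269/3252, d=(M5−M4)/(6·3)=5269/29268, b=Δ4−h4·(2M4+M5)/6=853/542
t_q=35/4 → seg 4, τ=3/4; S=2+853/542·τ+-5269/3252·τ²+5269/29268·τ³=162681/69376

  seg 0: a=0 b=-410/813 c=0 d=-403/7317
  seg 1: a=-3 b=-1619/813 c=-403/813 d=132/271
  seg 2: a=-5 b=-1237/813 c=785/813 d=49/2168
  seg 3: a=-4 b=4247/1626 c=3581/3252 d=-1475/3252
  seg 4: a=2 b=853/542 c=-5269/3252 d=5269/29268
S(35/4) = 162681/69376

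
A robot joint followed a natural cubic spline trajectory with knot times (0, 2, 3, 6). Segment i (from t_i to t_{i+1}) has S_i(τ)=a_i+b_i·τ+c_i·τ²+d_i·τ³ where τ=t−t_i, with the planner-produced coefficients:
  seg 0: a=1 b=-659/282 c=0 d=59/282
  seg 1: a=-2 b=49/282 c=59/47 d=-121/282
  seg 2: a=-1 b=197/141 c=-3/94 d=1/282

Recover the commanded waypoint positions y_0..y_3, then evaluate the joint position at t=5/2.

y_0 = S_0(0) = a_0 = 1
y_1 = S_1(0) = a_1 = -2
y_2 = S_2(0) = a_2 = -1
y_3 = S_2(3) = 3
t_q=5/2 is in segment 1 (τ=1/2); S_1(τ)=-1243/752

y_0=1 y_1=-2 y_2=-1 y_3=3
S(5/2) = -1243/752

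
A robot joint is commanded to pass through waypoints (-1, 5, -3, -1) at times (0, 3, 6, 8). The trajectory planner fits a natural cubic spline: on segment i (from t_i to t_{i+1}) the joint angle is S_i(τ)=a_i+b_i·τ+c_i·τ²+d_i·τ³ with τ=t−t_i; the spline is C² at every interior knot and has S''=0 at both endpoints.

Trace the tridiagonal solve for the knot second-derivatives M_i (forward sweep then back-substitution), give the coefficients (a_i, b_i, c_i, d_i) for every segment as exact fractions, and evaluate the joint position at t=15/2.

  seg 0: a=-1 b=395/111 c=0 d=-173/999
  seg 1: a=5 b=-124/111 c=-173/111 d=347/999
  seg 2: a=-3 b=-121/111 c=58/37 d=-29/111
S(15/2) = -589/296

Δ: Δ0=2, Δ1=-8/3, Δ2=1
row 1: diag=12, rhs=-28; c'=1/4, d'=-7/3
row 2: denom=10−3·1/4=37/4; d'=(22−3·-7/3)/(37/4)=116/37
back: M2=116/37
back: M1=-7/3−1/4·116/37=-346/111
M: M0=0, M1=-346/111, M2=116/37, M3=0
seg 0: a=-1, c=M0/2=0, d=(M1−M0)/(6·3)=-173/999, b=Δ0−h0·(2M0+M1)/6=395/111
seg 1: a=5, c=M1/2=-173/111, d=(M2−M1)/(6·3)=347/999, b=Δ1−h1·(2M1+M2)/6=-124/111
seg 2: a=-3, c=M2/2=58/37, d=(M3−M2)/(6·2)=-29/111, b=Δ2−h2·(2M2+M3)/6=-121/111
t_q=15/2 → seg 2, τ=3/2; S=-3+-121/111·τ+58/37·τ²+-29/111·τ³=-589/296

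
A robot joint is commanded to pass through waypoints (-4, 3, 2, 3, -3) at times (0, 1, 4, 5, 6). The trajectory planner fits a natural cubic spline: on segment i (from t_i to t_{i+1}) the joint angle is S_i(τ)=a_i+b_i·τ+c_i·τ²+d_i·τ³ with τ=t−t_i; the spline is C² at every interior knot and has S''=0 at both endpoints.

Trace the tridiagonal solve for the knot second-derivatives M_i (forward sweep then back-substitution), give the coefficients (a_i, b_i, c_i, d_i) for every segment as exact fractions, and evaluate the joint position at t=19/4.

  seg 0: a=-4 b=5245/636 c=0 d=-793/636
  seg 1: a=3 b=1433/318 c=-793/212 d=451/636
  seg 2: a=2 b=769/636 c=140/53 d=-1813/636
  seg 3: a=3 b=-655/318 c=-1253/212 d=1253/636
S(19/4) = 43283/13568

Δ: Δ0=7, Δ1=-1/3, Δ2=1, Δ3=-6
row 1: diag=8, rhs=-44; c'=3/8, d'=-11/2
row 2: denom=8−3·3/8=55/8; d'=(8−3·-11/2)/(55/8)=196/55
row 3: denom=4−1·8/55=212/55; d'=(-42−1·196/55)/(212/55)=-1253/106
back: M3=-1253/106
back: M2=196/55−8/55·-1253/106=280/53
back: M1=-11/2−3/8·280/53=-793/106
M: M0=0, M1=-793/106, M2=280/53, M3=-1253/106, M4=0
seg 0: a=-4, c=M0/2=0, d=(M1−M0)/(6·1)=-793/636, b=Δ0−h0·(2M0+M1)/6=5245/636
seg 1: a=3, c=M1/2=-793/212, d=(M2−M1)/(6·3)=451/636, b=Δ1−h1·(2M1+M2)/6=1433/318
seg 2: a=2, c=M2/2=140/53, d=(M3−M2)/(6·1)=-1813/636, b=Δ2−h2·(2M2+M3)/6=769/636
seg 3: a=3, c=M3/2=-1253/212, d=(M4−M3)/(6·1)=1253/636, b=Δ3−h3·(2M3+M4)/6=-655/318
t_q=19/4 → seg 2, τ=3/4; S=2+769/636·τ+140/53·τ²+-1813/636·τ³=43283/13568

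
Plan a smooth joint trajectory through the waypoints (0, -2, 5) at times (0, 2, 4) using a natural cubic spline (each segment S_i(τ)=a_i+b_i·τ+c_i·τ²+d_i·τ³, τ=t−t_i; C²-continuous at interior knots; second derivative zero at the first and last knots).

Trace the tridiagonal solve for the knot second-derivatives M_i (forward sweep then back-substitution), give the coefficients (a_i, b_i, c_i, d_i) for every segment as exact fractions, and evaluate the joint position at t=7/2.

Δ: Δ0=-1, Δ1=7/2
row 1: diag=8, rhs=27; c'=1/4, d'=27/8
back: M1=27/8
M: M0=0, M1=27/8, M2=0
seg 0: a=0, c=M0/2=0, d=(M1−M0)/(6·2)=9/32, b=Δ0−h0·(2M0+M1)/6=-17/8
seg 1: a=-2, c=M1/2=27/16, d=(M2−M1)/(6·2)=-9/32, b=Δ1−h1·(2M1+M2)/6=5/4
t_q=7/2 → seg 1, τ=3/2; S=-2+5/4·τ+27/16·τ²+-9/32·τ³=697/256

  seg 0: a=0 b=-17/8 c=0 d=9/32
  seg 1: a=-2 b=5/4 c=27/16 d=-9/32
S(7/2) = 697/256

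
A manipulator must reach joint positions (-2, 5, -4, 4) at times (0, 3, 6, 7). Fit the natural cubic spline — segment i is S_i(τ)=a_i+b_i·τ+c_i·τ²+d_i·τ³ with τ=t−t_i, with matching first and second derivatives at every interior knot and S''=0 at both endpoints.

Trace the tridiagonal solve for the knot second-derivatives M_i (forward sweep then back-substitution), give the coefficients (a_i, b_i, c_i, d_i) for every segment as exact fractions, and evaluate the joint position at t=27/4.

  seg 0: a=-2 b=430/87 c=0 d=-227/783
  seg 1: a=5 b=-251/87 c=-227/87 d=671/783
  seg 2: a=-4 b=400/87 c=148/29 d=-148/87
S(27/4) = 743/464

Δ: Δ0=7/3, Δ1=-3, Δ2=8
row 1: diag=12, rhs=-32; c'=1/4, d'=-8/3
row 2: denom=8−3·1/4=29/4; d'=(66−3·-8/3)/(29/4)=296/29
back: M2=296/29
back: M1=-8/3−1/4·296/29=-454/87
M: M0=0, M1=-454/87, M2=296/29, M3=0
seg 0: a=-2, c=M0/2=0, d=(M1−M0)/(6·3)=-227/783, b=Δ0−h0·(2M0+M1)/6=430/87
seg 1: a=5, c=M1/2=-227/87, d=(M2−M1)/(6·3)=671/783, b=Δ1−h1·(2M1+M2)/6=-251/87
seg 2: a=-4, c=M2/2=148/29, d=(M3−M2)/(6·1)=-148/87, b=Δ2−h2·(2M2+M3)/6=400/87
t_q=27/4 → seg 2, τ=3/4; S=-4+400/87·τ+148/29·τ²+-148/87·τ³=743/464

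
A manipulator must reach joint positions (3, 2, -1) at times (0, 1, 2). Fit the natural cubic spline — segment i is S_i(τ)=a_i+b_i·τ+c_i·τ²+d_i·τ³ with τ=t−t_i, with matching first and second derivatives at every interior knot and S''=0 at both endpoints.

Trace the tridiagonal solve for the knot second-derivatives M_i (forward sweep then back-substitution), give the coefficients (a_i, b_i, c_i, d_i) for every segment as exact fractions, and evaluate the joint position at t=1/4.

Δ: Δ0=-1, Δ1=-3
row 1: diag=4, rhs=-12; c'=1/4, d'=-3
back: M1=-3
M: M0=0, M1=-3, M2=0
seg 0: a=3, c=M0/2=0, d=(M1−M0)/(6·1)=-1/2, b=Δ0−h0·(2M0+M1)/6=-1/2
seg 1: a=2, c=M1/2=-3/2, d=(M2−M1)/(6·1)=1/2, b=Δ1−h1·(2M1+M2)/6=-2
t_q=1/4 → seg 0, τ=1/4; S=3+-1/2·τ+0·τ²+-1/2·τ³=367/128

  seg 0: a=3 b=-1/2 c=0 d=-1/2
  seg 1: a=2 b=-2 c=-3/2 d=1/2
S(1/4) = 367/128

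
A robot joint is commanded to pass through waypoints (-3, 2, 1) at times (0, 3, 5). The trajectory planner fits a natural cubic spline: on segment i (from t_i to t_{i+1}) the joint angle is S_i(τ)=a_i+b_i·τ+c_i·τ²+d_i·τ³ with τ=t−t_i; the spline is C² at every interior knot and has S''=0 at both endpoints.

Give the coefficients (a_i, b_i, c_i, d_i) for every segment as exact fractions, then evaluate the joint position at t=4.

Δ: Δ0=5/3, Δ1=-1/2
row 1: diag=10, rhs=-13; c'=1/5, d'=-13/10
back: M1=-13/10
M: M0=0, M1=-13/10, M2=0
seg 0: a=-3, c=M0/2=0, d=(M1−M0)/(6·3)=-13/180, b=Δ0−h0·(2M0+M1)/6=139/60
seg 1: a=2, c=M1/2=-13/20, d=(M2−M1)/(6·2)=13/120, b=Δ1−h1·(2M1+M2)/6=11/30
t_q=4 → seg 1, τ=1; S=2+11/30·τ+-13/20·τ²+13/120·τ³=73/40

  seg 0: a=-3 b=139/60 c=0 d=-13/180
  seg 1: a=2 b=11/30 c=-13/20 d=13/120
S(4) = 73/40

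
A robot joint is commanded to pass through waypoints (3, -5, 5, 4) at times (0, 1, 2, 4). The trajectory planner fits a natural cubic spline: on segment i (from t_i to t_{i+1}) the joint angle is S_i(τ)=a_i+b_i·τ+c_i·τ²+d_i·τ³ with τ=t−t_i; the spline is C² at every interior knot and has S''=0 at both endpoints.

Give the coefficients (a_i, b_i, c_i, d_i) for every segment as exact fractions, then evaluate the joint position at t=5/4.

Δ: Δ0=-8, Δ1=10, Δ2=-1/2
row 1: diag=4, rhs=108; c'=1/4, d'=27
row 2: denom=6−1·1/4=23/4; d'=(-63−1·27)/(23/4)=-360/23
back: M2=-360/23
back: M1=27−1/4·-360/23=711/23
M: M0=0, M1=711/23, M2=-360/23, M3=0
seg 0: a=3, c=M0/2=0, d=(M1−M0)/(6·1)=237/46, b=Δ0−h0·(2M0+M1)/6=-605/46
seg 1: a=-5, c=M1/2=711/46, d=(M2−M1)/(6·1)=-357/46, b=Δ1−h1·(2M1+M2)/6=53/23
seg 2: a=5, c=M2/2=-180/23, d=(M3−M2)/(6·2)=30/23, b=Δ2−h2·(2M2+M3)/6=457/46
t_q=5/4 → seg 1, τ=1/4; S=-5+53/23·τ+711/46·τ²+-357/46·τ³=-10537/2944

  seg 0: a=3 b=-605/46 c=0 d=237/46
  seg 1: a=-5 b=53/23 c=711/46 d=-357/46
  seg 2: a=5 b=457/46 c=-180/23 d=30/23
S(5/4) = -10537/2944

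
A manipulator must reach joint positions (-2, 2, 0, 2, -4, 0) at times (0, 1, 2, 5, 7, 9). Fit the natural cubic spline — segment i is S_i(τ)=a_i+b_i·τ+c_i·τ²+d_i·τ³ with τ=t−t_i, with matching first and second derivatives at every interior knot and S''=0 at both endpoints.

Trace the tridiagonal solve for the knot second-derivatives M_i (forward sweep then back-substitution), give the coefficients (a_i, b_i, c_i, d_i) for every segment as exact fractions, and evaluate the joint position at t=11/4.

  seg 0: a=-2 b=17713/3102 c=0 d=-5305/3102
  seg 1: a=2 b=899/1551 c=-5305/1034 d=7913/3102
  seg 2: a=0 b=-6293/3102 c=1304/517 d=-1679/3102
  seg 3: a=2 b=-2341/1551 c=-2429/1034 d=4975/6204
  seg 4: a=-4 b=-1990/1551 c=1273/517 d=-1273/3102
S(11/4) = -21911/66176

Δ: Δ0=4, Δ1=-2, Δ2=2/3, Δ3=-3, Δ4=2
row 1: diag=4, rhs=-36; c'=1/4, d'=-9
row 2: denom=8−1·1/4=31/4; d'=(16−1·-9)/(31/4)=100/31
row 3: denom=10−3·12/31=274/31; d'=(-22−3·100/31)/(274/31)=-491/137
row 4: denom=8−2·31/137=1034/137; d'=(30−2·-491/137)/(1034/137)=2546/517
back: M4=2546/517
back: M3=-491/137−31/137·2546/517=-2429/517
back: M2=100/31−12/31·-2429/517=2608/517
back: M1=-9−1/4·2608/517=-5305/517
M: M0=0, M1=-5305/517, M2=2608/517, M3=-2429/517, M4=2546/517, M5=0
seg 0: a=-2, c=M0/2=0, d=(M1−M0)/(6·1)=-5305/3102, b=Δ0−h0·(2M0+M1)/6=17713/3102
seg 1: a=2, c=M1/2=-5305/1034, d=(M2−M1)/(6·1)=7913/3102, b=Δ1−h1·(2M1+M2)/6=899/1551
seg 2: a=0, c=M2/2=1304/517, d=(M3−M2)/(6·3)=-1679/3102, b=Δ2−h2·(2M2+M3)/6=-6293/3102
seg 3: a=2, c=M3/2=-2429/1034, d=(M4−M3)/(6·2)=4975/6204, b=Δ3−h3·(2M3+M4)/6=-2341/1551
seg 4: a=-4, c=M4/2=1273/517, d=(M5−M4)/(6·2)=-1273/3102, b=Δ4−h4·(2M4+M5)/6=-1990/1551
t_q=11/4 → seg 2, τ=3/4; S=0+-6293/3102·τ+1304/517·τ²+-1679/3102·τ³=-21911/66176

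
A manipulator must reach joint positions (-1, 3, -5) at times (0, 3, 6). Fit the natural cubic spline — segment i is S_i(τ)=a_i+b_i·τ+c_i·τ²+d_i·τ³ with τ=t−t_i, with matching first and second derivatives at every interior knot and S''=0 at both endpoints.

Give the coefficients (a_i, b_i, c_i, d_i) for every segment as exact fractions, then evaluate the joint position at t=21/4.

Δ: Δ0=4/3, Δ1=-8/3
row 1: diag=12, rhs=-24; c'=1/4, d'=-2
back: M1=-2
M: M0=0, M1=-2, M2=0
seg 0: a=-1, c=M0/2=0, d=(M1−M0)/(6·3)=-1/9, b=Δ0−h0·(2M0+M1)/6=7/3
seg 1: a=3, c=M1/2=-1, d=(M2−M1)/(6·3)=1/9, b=Δ1−h1·(2M1+M2)/6=-2/3
t_q=21/4 → seg 1, τ=9/4; S=3+-2/3·τ+-1·τ²+1/9·τ³=-147/64

  seg 0: a=-1 b=7/3 c=0 d=-1/9
  seg 1: a=3 b=-2/3 c=-1 d=1/9
S(21/4) = -147/64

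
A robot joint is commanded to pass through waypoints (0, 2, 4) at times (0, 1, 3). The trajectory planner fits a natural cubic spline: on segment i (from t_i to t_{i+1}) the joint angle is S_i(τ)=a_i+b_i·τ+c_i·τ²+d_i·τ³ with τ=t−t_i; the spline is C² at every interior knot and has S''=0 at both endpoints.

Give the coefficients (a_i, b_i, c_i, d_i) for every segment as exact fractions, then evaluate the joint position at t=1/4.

  seg 0: a=0 b=13/6 c=0 d=-1/6
  seg 1: a=2 b=5/3 c=-1/2 d=1/12
S(1/4) = 69/128

Δ: Δ0=2, Δ1=1
row 1: diag=6, rhs=-6; c'=1/3, d'=-1
back: M1=-1
M: M0=0, M1=-1, M2=0
seg 0: a=0, c=M0/2=0, d=(M1−M0)/(6·1)=-1/6, b=Δ0−h0·(2M0+M1)/6=13/6
seg 1: a=2, c=M1/2=-1/2, d=(M2−M1)/(6·2)=1/12, b=Δ1−h1·(2M1+M2)/6=5/3
t_q=1/4 → seg 0, τ=1/4; S=0+13/6·τ+0·τ²+-1/6·τ³=69/128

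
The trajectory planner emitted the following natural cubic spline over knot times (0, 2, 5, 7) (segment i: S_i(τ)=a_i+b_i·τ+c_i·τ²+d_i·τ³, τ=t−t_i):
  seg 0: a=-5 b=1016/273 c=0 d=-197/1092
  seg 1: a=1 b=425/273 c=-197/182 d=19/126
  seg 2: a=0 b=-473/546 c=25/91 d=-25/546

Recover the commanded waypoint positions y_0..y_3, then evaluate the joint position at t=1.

y_0 = S_0(0) = a_0 = -5
y_1 = S_1(0) = a_1 = 1
y_2 = S_2(0) = a_2 = 0
y_3 = S_2(2) = -1
t_q=1 is in segment 0 (τ=1); S_0(τ)=-531/364

y_0=-5 y_1=1 y_2=0 y_3=-1
S(1) = -531/364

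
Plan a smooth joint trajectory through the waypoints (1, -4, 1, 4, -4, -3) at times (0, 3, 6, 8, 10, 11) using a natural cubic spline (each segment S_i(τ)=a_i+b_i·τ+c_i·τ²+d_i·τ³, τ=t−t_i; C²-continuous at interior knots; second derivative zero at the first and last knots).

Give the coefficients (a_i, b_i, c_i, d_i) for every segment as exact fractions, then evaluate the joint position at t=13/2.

Δ: Δ0=-5/3, Δ1=5/3, Δ2=3/2, Δ3=-4, Δ4=1
row 1: diag=12, rhs=20; c'=1/4, d'=5/3
row 2: denom=10−3·1/4=37/4; d'=(-1−3·5/3)/(37/4)=-24/37
row 3: denom=8−2·8/37=280/37; d'=(-33−2·-24/37)/(280/37)=-1173/280
row 4: denom=6−2·37/140=383/70; d'=(30−2·-1173/280)/(383/70)=5373/766
back: M4=5373/766
back: M3=-1173/280−37/140·5373/766=-4629/766
back: M2=-24/37−8/37·-4629/766=252/383
back: M1=5/3−1/4·252/383=1726/1149
M: M0=0, M1=1726/1149, M2=252/383, M3=-4629/766, M4=5373/766, M5=0
seg 0: a=1, c=M0/2=0, d=(M1−M0)/(6·3)=863/10341, b=Δ0−h0·(2M0+M1)/6=-926/383
seg 1: a=-4, c=M1/2=863/1149, d=(M2−M1)/(6·3)=-485/10341, b=Δ1−h1·(2M1+M2)/6=-63/383
seg 2: a=1, c=M2/2=126/383, d=(M3−M2)/(6·2)=-1711/3064, b=Δ2−h2·(2M2+M3)/6=1178/383
seg 3: a=4, c=M3/2=-4629/1532, d=(M4−M3)/(6·2)=1667/1532, b=Δ3−h3·(2M3+M4)/6=-1769/766
seg 4: a=-4, c=M4/2=5373/1532, d=(M5−M4)/(6·1)=-1791/1532, b=Δ4−h4·(2M4+M5)/6=-1025/766
t_q=13/2 → seg 2, τ=1/2; S=1+1178/383·τ+126/383·τ²+-1711/3064·τ³=62513/24512

  seg 0: a=1 b=-926/383 c=0 d=863/10341
  seg 1: a=-4 b=-63/383 c=863/1149 d=-485/10341
  seg 2: a=1 b=1178/383 c=126/383 d=-1711/3064
  seg 3: a=4 b=-1769/766 c=-4629/1532 d=1667/1532
  seg 4: a=-4 b=-1025/766 c=5373/1532 d=-1791/1532
S(13/2) = 62513/24512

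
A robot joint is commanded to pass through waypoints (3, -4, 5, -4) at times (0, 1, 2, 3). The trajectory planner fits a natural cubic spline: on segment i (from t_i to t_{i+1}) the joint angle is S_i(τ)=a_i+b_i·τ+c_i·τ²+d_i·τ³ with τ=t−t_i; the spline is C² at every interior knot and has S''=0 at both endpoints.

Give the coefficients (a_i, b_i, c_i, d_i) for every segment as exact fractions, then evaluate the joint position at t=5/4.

Δ: Δ0=-7, Δ1=9, Δ2=-9
row 1: diag=4, rhs=96; c'=1/4, d'=24
row 2: denom=4−1·1/4=15/4; d'=(-108−1·24)/(15/4)=-176/5
back: M2=-176/5
back: M1=24−1/4·-176/5=164/5
M: M0=0, M1=164/5, M2=-176/5, M3=0
seg 0: a=3, c=M0/2=0, d=(M1−M0)/(6·1)=82/15, b=Δ0−h0·(2M0+M1)/6=-187/15
seg 1: a=-4, c=M1/2=82/5, d=(M2−M1)/(6·1)=-34/3, b=Δ1−h1·(2M1+M2)/6=59/15
seg 2: a=5, c=M2/2=-88/5, d=(M3−M2)/(6·1)=88/15, b=Δ2−h2·(2M2+M3)/6=41/15
t_q=5/4 → seg 1, τ=1/4; S=-4+59/15·τ+82/5·τ²+-34/3·τ³=-347/160

  seg 0: a=3 b=-187/15 c=0 d=82/15
  seg 1: a=-4 b=59/15 c=82/5 d=-34/3
  seg 2: a=5 b=41/15 c=-88/5 d=88/15
S(5/4) = -347/160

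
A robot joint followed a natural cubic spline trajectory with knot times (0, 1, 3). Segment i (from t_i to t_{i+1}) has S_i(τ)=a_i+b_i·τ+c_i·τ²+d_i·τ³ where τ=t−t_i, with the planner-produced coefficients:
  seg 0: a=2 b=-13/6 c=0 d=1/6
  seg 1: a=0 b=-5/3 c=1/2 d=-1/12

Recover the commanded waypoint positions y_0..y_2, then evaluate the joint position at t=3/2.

y_0=2 y_1=0 y_2=-2
S(3/2) = -23/32

y_0 = S_0(0) = a_0 = 2
y_1 = S_1(0) = a_1 = 0
y_2 = S_1(2) = -2
t_q=3/2 is in segment 1 (τ=1/2); S_1(τ)=-23/32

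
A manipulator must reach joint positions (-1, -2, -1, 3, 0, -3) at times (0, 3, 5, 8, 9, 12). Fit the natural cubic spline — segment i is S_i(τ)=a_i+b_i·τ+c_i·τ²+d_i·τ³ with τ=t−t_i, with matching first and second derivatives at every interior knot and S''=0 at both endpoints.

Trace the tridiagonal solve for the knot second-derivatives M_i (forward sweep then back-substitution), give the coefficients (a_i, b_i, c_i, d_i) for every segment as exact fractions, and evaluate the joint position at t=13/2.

Δ: Δ0=-1/3, Δ1=1/2, Δ2=4/3, Δ3=-3, Δ4=-1
row 1: diag=10, rhs=5; c'=1/5, d'=1/2
row 2: denom=10−2·1/5=48/5; d'=(5−2·1/2)/(48/5)=5/12
row 3: denom=8−3·5/16=113/16; d'=(-26−3·5/12)/(113/16)=-436/113
row 4: denom=8−1·16/113=888/113; d'=(12−1·-436/113)/(888/113)=224/111
back: M4=224/111
back: M3=-436/113−16/113·224/111=-460/111
back: M2=5/12−5/16·-460/111=190/111
back: M1=1/2−1/5·190/111=35/222
M: M0=0, M1=35/222, M2=190/111, M3=-460/111, M4=224/111, M5=0
seg 0: a=-1, c=M0/2=0, d=(M1−M0)/(6·3)=35/3996, b=Δ0−h0·(2M0+M1)/6=-61/148
seg 1: a=-2, c=M1/2=35/444, d=(M2−M1)/(6·2)=115/888, b=Δ1−h1·(2M1+M2)/6=-13/74
seg 2: a=-1, c=M2/2=95/111, d=(M3−M2)/(6·3)=-325/999, b=Δ2−h2·(2M2+M3)/6=188/111
seg 3: a=3, c=M3/2=-230/111, d=(M4−M3)/(6·1)=38/37, b=Δ3−h3·(2M3+M4)/6=-217/111
seg 4: a=0, c=M4/2=112/111, d=(M5−M4)/(6·3)=-112/999, b=Δ4−h4·(2M4+M5)/6=-335/111
t_q=13/2 → seg 2, τ=3/2; S=-1+188/111·τ+95/111·τ²+-325/999·τ³=701/296

  seg 0: a=-1 b=-61/148 c=0 d=35/3996
  seg 1: a=-2 b=-13/74 c=35/444 d=115/888
  seg 2: a=-1 b=188/111 c=95/111 d=-325/999
  seg 3: a=3 b=-217/111 c=-230/111 d=38/37
  seg 4: a=0 b=-335/111 c=112/111 d=-112/999
S(13/2) = 701/296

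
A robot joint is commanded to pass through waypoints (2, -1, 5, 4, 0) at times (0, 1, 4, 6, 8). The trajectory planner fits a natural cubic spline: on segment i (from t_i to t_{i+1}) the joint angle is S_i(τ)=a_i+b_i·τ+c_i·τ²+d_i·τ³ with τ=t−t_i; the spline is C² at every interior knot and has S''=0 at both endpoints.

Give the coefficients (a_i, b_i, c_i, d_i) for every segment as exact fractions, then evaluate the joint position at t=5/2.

Δ: Δ0=-3, Δ1=2, Δ2=-1/2, Δ3=-2
row 1: diag=8, rhs=30; c'=3/8, d'=15/4
row 2: denom=10−3·3/8=71/8; d'=(-15−3·15/4)/(71/8)=-210/71
row 3: denom=8−2·16/71=536/71; d'=(-9−2·-210/71)/(536/71)=-219/536
back: M3=-219/536
back: M2=-210/71−16/71·-219/536=-192/67
back: M1=15/4−3/8·-192/67=1293/268
M: M0=0, M1=1293/268, M2=-192/67, M3=-219/536, M4=0
seg 0: a=2, c=M0/2=0, d=(M1−M0)/(6·1)=431/536, b=Δ0−h0·(2M0+M1)/6=-2039/536
seg 1: a=-1, c=M1/2=1293/536, d=(M2−M1)/(6·3)=-229/536, b=Δ1−h1·(2M1+M2)/6=-373/268
seg 2: a=5, c=M2/2=-96/67, d=(M3−M2)/(6·2)=439/2144, b=Δ2−h2·(2M2+M3)/6=829/536
seg 3: a=4, c=M3/2=-219/1072, d=(M4−M3)/(6·2)=73/2144, b=Δ3−h3·(2M3+M4)/6=-463/268
t_q=5/2 → seg 1, τ=3/2; S=-1+-373/268·τ+1293/536·τ²+-229/536·τ³=3851/4288

  seg 0: a=2 b=-2039/536 c=0 d=431/536
  seg 1: a=-1 b=-373/268 c=1293/536 d=-229/536
  seg 2: a=5 b=829/536 c=-96/67 d=439/2144
  seg 3: a=4 b=-463/268 c=-219/1072 d=73/2144
S(5/2) = 3851/4288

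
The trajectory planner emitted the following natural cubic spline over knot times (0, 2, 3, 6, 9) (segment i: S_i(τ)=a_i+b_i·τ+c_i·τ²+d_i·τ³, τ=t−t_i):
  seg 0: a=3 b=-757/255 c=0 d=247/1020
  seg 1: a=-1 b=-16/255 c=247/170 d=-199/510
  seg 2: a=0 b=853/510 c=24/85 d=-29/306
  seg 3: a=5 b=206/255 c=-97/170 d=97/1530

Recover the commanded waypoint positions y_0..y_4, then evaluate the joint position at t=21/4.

y_0=3 y_1=-1 y_2=0 y_3=5 y_4=4
S(21/4) = 44751/10880

y_0 = S_0(0) = a_0 = 3
y_1 = S_1(0) = a_1 = -1
y_2 = S_2(0) = a_2 = 0
y_3 = S_3(0) = a_3 = 5
y_4 = S_3(3) = 4
t_q=21/4 is in segment 2 (τ=9/4); S_2(τ)=44751/10880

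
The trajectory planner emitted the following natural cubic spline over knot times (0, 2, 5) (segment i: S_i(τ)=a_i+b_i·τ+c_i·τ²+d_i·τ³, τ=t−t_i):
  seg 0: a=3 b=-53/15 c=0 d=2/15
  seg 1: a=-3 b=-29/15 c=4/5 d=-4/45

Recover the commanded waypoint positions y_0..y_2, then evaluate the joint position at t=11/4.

y_0 = S_0(0) = a_0 = 3
y_1 = S_1(0) = a_1 = -3
y_2 = S_1(3) = -4
t_q=11/4 is in segment 1 (τ=3/4); S_1(τ)=-323/80

y_0=3 y_1=-3 y_2=-4
S(11/4) = -323/80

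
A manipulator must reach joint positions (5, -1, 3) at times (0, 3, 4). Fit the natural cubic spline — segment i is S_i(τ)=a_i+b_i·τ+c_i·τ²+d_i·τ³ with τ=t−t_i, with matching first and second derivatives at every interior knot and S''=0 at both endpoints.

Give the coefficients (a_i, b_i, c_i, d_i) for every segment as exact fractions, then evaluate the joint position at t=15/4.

  seg 0: a=5 b=-17/4 c=0 d=1/4
  seg 1: a=-1 b=5/2 c=9/4 d=-3/4
S(15/4) = 467/256

Δ: Δ0=-2, Δ1=4
row 1: diag=8, rhs=36; c'=1/8, d'=9/2
back: M1=9/2
M: M0=0, M1=9/2, M2=0
seg 0: a=5, c=M0/2=0, d=(M1−M0)/(6·3)=1/4, b=Δ0−h0·(2M0+M1)/6=-17/4
seg 1: a=-1, c=M1/2=9/4, d=(M2−M1)/(6·1)=-3/4, b=Δ1−h1·(2M1+M2)/6=5/2
t_q=15/4 → seg 1, τ=3/4; S=-1+5/2·τ+9/4·τ²+-3/4·τ³=467/256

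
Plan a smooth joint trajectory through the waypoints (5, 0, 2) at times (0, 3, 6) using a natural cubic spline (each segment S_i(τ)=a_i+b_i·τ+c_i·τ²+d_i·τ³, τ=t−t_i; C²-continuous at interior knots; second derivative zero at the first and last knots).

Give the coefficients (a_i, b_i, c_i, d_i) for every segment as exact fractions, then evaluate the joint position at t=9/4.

Δ: Δ0=-5/3, Δ1=2/3
row 1: diag=12, rhs=14; c'=1/4, d'=7/6
back: M1=7/6
M: M0=0, M1=7/6, M2=0
seg 0: a=5, c=M0/2=0, d=(M1−M0)/(6·3)=7/108, b=Δ0−h0·(2M0+M1)/6=-9/4
seg 1: a=0, c=M1/2=7/12, d=(M2−M1)/(6·3)=-7/108, b=Δ1−h1·(2M1+M2)/6=-1/2
t_q=9/4 → seg 0, τ=9/4; S=5+-9/4·τ+0·τ²+7/108·τ³=173/256

  seg 0: a=5 b=-9/4 c=0 d=7/108
  seg 1: a=0 b=-1/2 c=7/12 d=-7/108
S(9/4) = 173/256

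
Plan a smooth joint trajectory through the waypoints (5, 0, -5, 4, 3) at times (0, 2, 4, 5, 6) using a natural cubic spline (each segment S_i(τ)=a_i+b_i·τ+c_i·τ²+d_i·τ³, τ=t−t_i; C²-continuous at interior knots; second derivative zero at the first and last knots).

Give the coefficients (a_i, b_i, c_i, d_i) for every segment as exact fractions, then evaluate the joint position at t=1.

Δ: Δ0=-5/2, Δ1=-5/2, Δ2=9, Δ3=-1
row 1: diag=8, rhs=0; c'=1/4, d'=0
row 2: denom=6−2·1/4=11/2; d'=(69−2·0)/(11/2)=138/11
row 3: denom=4−1·2/11=42/11; d'=(-60−1·138/11)/(42/11)=-19
back: M3=-19
back: M2=138/11−2/11·-19=16
back: M1=0−1/4·16=-4
M: M0=0, M1=-4, M2=16, M3=-19, M4=0
seg 0: a=5, c=M0/2=0, d=(M1−M0)/(6·2)=-1/3, b=Δ0−h0·(2M0+M1)/6=-7/6
seg 1: a=0, c=M1/2=-2, d=(M2−M1)/(6·2)=5/3, b=Δ1−h1·(2M1+M2)/6=-31/6
seg 2: a=-5, c=M2/2=8, d=(M3−M2)/(6·1)=-35/6, b=Δ2−h2·(2M2+M3)/6=41/6
seg 3: a=4, c=M3/2=-19/2, d=(M4−M3)/(6·1)=19/6, b=Δ3−h3·(2M3+M4)/6=16/3
t_q=1 → seg 0, τ=1; S=5+-7/6·τ+0·τ²+-1/3·τ³=7/2

  seg 0: a=5 b=-7/6 c=0 d=-1/3
  seg 1: a=0 b=-31/6 c=-2 d=5/3
  seg 2: a=-5 b=41/6 c=8 d=-35/6
  seg 3: a=4 b=16/3 c=-19/2 d=19/6
S(1) = 7/2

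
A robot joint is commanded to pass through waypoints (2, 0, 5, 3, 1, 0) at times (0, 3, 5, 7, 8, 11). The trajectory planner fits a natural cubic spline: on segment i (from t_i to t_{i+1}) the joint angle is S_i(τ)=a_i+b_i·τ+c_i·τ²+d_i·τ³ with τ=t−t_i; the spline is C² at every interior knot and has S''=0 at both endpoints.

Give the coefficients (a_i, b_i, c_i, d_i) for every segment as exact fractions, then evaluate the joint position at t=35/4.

  seg 0: a=2 b=-6307/3252 c=0 d=4139/29268
  seg 1: a=0 b=3055/1626 c=4139/3252 d=-1043/2168
  seg 2: a=5 b=973/813 c=-1312/813 d=419/1626
  seg 3: a=3 b=-587/271 c=-55/813 d=190/813
  seg 4: a=1 b=-1301/813 c=515/813 d=-515/7317
S(35/4) = 2193/17344

Δ: Δ0=-2/3, Δ1=5/2, Δ2=-1, Δ3=-2, Δ4=-1/3
row 1: diag=10, rhs=19; c'=1/5, d'=19/10
row 2: denom=8−2·1/5=38/5; d'=(-21−2·19/10)/(38/5)=-62/19
row 3: denom=6−2·5/19=104/19; d'=(-6−2·-62/19)/(104/19)=5/52
row 4: denom=8−1·19/104=813/104; d'=(10−1·5/52)/(813/104)=1030/813
back: M4=1030/813
back: M3=5/52−19/104·1030/813=-110/813
back: M2=-62/19−5/19·-110/813=-2624/813
back: M1=19/10−1/5·-2624/813=4139/1626
M: M0=0, M1=4139/1626, M2=-2624/813, M3=-110/813, M4=1030/813, M5=0
seg 0: a=2, c=M0/2=0, d=(M1−M0)/(6·3)=4139/29268, b=Δ0−h0·(2M0+M1)/6=-6307/3252
seg 1: a=0, c=M1/2=4139/3252, d=(M2−M1)/(6·2)=-1043/2168, b=Δ1−h1·(2M1+M2)/6=3055/1626
seg 2: a=5, c=M2/2=-1312/813, d=(M3−M2)/(6·2)=419/1626, b=Δ2−h2·(2M2+M3)/6=973/813
seg 3: a=3, c=M3/2=-55/813, d=(M4−M3)/(6·1)=190/813, b=Δ3−h3·(2M3+M4)/6=-587/271
seg 4: a=1, c=M4/2=515/813, d=(M5−M4)/(6·3)=-515/7317, b=Δ4−h4·(2M4+M5)/6=-1301/813
t_q=35/4 → seg 4, τ=3/4; S=1+-1301/813·τ+515/813·τ²+-515/7317·τ³=2193/17344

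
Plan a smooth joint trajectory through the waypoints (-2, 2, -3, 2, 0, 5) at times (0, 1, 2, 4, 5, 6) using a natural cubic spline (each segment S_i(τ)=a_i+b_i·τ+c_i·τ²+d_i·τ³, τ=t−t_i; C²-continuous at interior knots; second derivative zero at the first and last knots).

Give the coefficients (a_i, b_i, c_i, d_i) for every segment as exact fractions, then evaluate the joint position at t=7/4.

  seg 0: a=-2 b=6361/930 c=0 d=-2641/930
  seg 1: a=2 b=-781/465 c=-2641/310 d=967/186
  seg 2: a=-3 b=-2903/930 c=1097/155 d=-32/15
  seg 3: a=2 b=-383/930 c=-887/155 d=769/186
  seg 4: a=0 b=254/465 c=2071/310 d=-2071/930
S(7/4) = -36873/19840

Δ: Δ0=4, Δ1=-5, Δ2=5/2, Δ3=-2, Δ4=5
row 1: diag=4, rhs=-54; c'=1/4, d'=-27/2
row 2: denom=6−1·1/4=23/4; d'=(45−1·-27/2)/(23/4)=234/23
row 3: denom=6−2·8/23=122/23; d'=(-27−2·234/23)/(122/23)=-1089/122
row 4: denom=4−1·23/122=465/122; d'=(42−1·-1089/122)/(465/122)=2071/155
back: M4=2071/155
back: M3=-1089/122−23/122·2071/155=-1774/155
back: M2=234/23−8/23·-1774/155=2194/155
back: M1=-27/2−1/4·2194/155=-2641/155
M: M0=0, M1=-2641/155, M2=2194/155, M3=-1774/155, M4=2071/155, M5=0
seg 0: a=-2, c=M0/2=0, d=(M1−M0)/(6·1)=-2641/930, b=Δ0−h0·(2M0+M1)/6=6361/930
seg 1: a=2, c=M1/2=-2641/310, d=(M2−M1)/(6·1)=967/186, b=Δ1−h1·(2M1+M2)/6=-781/465
seg 2: a=-3, c=M2/2=1097/155, d=(M3−M2)/(6·2)=-32/15, b=Δ2−h2·(2M2+M3)/6=-2903/930
seg 3: a=2, c=M3/2=-887/155, d=(M4−M3)/(6·1)=769/186, b=Δ3−h3·(2M3+M4)/6=-383/930
seg 4: a=0, c=M4/2=2071/310, d=(M5−M4)/(6·1)=-2071/930, b=Δ4−h4·(2M4+M5)/6=254/465
t_q=7/4 → seg 1, τ=3/4; S=2+-781/465·τ+-2641/310·τ²+967/186·τ³=-36873/19840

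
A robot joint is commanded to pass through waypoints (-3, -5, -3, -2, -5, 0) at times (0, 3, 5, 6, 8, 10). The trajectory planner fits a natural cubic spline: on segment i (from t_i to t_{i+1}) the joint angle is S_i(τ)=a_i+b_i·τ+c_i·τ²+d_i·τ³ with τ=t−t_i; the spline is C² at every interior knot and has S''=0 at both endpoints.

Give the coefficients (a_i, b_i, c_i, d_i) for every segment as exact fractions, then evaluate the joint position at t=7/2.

Δ: Δ0=-2/3, Δ1=1, Δ2=1, Δ3=-3/2, Δ4=5/2
row 1: diag=10, rhs=10; c'=1/5, d'=1
row 2: denom=6−2·1/5=28/5; d'=(0−2·1)/(28/5)=-5/14
row 3: denom=6−1·5/28=163/28; d'=(-15−1·-5/14)/(163/28)=-410/163
row 4: denom=8−2·56/163=1192/163; d'=(24−2·-410/163)/(1192/163)=1183/298
back: M4=1183/298
back: M3=-410/163−56/163·1183/298=-578/149
back: M2=-5/14−5/28·-578/149=50/149
back: M1=1−1/5·50/149=139/149
M: M0=0, M1=139/149, M2=50/149, M3=-578/149, M4=1183/298, M5=0
seg 0: a=-3, c=M0/2=0, d=(M1−M0)/(6·3)=139/2682, b=Δ0−h0·(2M0+M1)/6=-1013/894
seg 1: a=-5, c=M1/2=139/298, d=(M2−M1)/(6·2)=-89/1788, b=Δ1−h1·(2M1+M2)/6=119/447
seg 2: a=-3, c=M2/2=25/149, d=(M3−M2)/(6·1)=-314/447, b=Δ2−h2·(2M2+M3)/6=686/447
seg 3: a=-2, c=M3/2=-289/149, d=(M4−M3)/(6·2)=2339/3576, b=Δ3−h3·(2M3+M4)/6=-106/447
seg 4: a=-5, c=M4/2=1183/596, d=(M5−M4)/(6·2)=-1183/3576, b=Δ4−h4·(2M4+M5)/6=-131/894
t_q=7/2 → seg 1, τ=1/2; S=-5+119/447·τ+139/298·τ²+-89/1788·τ³=-22679/4768

  seg 0: a=-3 b=-1013/894 c=0 d=139/2682
  seg 1: a=-5 b=119/447 c=139/298 d=-89/1788
  seg 2: a=-3 b=686/447 c=25/149 d=-314/447
  seg 3: a=-2 b=-106/447 c=-289/149 d=2339/3576
  seg 4: a=-5 b=-131/894 c=1183/596 d=-1183/3576
S(7/2) = -22679/4768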